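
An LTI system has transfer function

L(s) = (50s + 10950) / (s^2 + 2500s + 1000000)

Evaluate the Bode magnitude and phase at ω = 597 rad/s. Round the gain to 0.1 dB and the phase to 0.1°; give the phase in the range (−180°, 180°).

Substitute s = j597:
Numerator: 50(j597) + 10950 = 10950 + j29850
Denominator: (j597)^2 + 2500(j597) + 1000000 = 643591 + j1492500
|N| = √(10950² + 29850²) ≈ 31795, ∠N ≈ 69.86°
|D| = √(643591² + 1492500²) ≈ 1.6254e+06, ∠D ≈ 66.67°
|L| = 31795 / 1.6254e+06 ≈ 0.019561
Gain = 20 log₁₀(0.019561) ≈ -34.17 dB
∠L = 69.86° − 66.67° = 3.19°

-34.2 dB, 3.2°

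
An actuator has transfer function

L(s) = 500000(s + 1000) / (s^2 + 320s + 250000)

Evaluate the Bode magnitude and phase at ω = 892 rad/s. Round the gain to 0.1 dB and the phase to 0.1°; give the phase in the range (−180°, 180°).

60.7 dB, -110.7°

At s = jω = j892:
zero (s+1000): 1000 + j892 → |·| = √(1000²+892²) = √1795664 ≈ 1340, ∠ = arctan(892/1000) ≈ 41.73°
quadratic: (j892)² + 320·j892 + 250000 = -545664 + j285440 → |·| ≈ 6.1581e+05, ∠ ≈ 152.39°
|L| = 500000 · 1340 / 6.1581e+05 ≈ 1088
Gain = 20 log₁₀(1088) ≈ 60.73 dB
∠L = 41.73° − 152.39° = -110.66°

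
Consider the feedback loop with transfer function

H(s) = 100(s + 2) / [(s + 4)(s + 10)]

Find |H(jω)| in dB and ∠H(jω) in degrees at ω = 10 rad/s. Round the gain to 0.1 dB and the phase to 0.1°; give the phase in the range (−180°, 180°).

At s = jω = j10:
zero (s+2): 2 + j10 → |·| = √(2²+10²) = √104 ≈ 10.198, ∠ = arctan(10/2) ≈ 78.69°
pole (s+4): 4 + j10 → |·| = √(4²+10²) = √116 ≈ 10.77, ∠ = arctan(10/4) ≈ 68.20°
pole (s+10): 10 + j10 → |·| = √(10²+10²) = √200 ≈ 14.142, ∠ = arctan(10/10) ≈ 45.00°
|H| = 100 · 10.198 / 152.31 ≈ 6.6956
Gain = 20 log₁₀(6.6956) ≈ 16.52 dB
∠H = 78.69° − 113.20° = -34.51°

16.5 dB, -34.5°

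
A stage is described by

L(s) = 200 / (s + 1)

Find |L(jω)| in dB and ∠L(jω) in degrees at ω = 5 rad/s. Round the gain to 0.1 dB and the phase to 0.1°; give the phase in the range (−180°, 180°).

31.9 dB, -78.7°

Substitute s = j5:
Numerator: 200 = 200 + j0
Denominator: (j5) + 1 = 1 + j5
|N| = √(200² + 0²) ≈ 200, ∠N ≈ 0.00°
|D| = √(1² + 5²) ≈ 5.099, ∠D ≈ 78.69°
|L| = 200 / 5.099 ≈ 39.223
Gain = 20 log₁₀(39.223) ≈ 31.87 dB
∠L = 0.00° − 78.69° = -78.69°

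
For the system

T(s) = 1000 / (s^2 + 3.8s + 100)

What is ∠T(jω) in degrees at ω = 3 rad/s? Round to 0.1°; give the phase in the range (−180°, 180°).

At s = jω = j3:
quadratic: (j3)² + 3.8·j3 + 100 = 91 + j11.4 → |·| ≈ 91.711, ∠ ≈ 7.14°
∠T = 0.00° − 7.14° = -7.14°

-7.1°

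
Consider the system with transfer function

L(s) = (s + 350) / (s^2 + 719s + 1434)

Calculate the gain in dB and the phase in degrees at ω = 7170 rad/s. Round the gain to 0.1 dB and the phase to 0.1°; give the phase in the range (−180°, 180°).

Substitute s = j7170:
Numerator: (j7170) + 350 = 350 + j7170
Denominator: (j7170)^2 + 719(j7170) + 1434 = -51407466 + j5155230
|N| = √(350² + 7170²) ≈ 7178.5, ∠N ≈ 87.21°
|D| = √(51407466² + 5155230²) ≈ 5.1665e+07, ∠D ≈ 174.27°
|L| = 7178.5 / 5.1665e+07 ≈ 0.00013894
Gain = 20 log₁₀(0.00013894) ≈ -77.14 dB
∠L = 87.21° − 174.27° = -87.06°

-77.1 dB, -87.1°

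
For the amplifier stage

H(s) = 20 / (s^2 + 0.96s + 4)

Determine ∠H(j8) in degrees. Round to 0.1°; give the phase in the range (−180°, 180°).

At s = jω = j8:
quadratic: (j8)² + 0.96·j8 + 4 = -60 + j7.68 → |·| ≈ 60.49, ∠ ≈ 172.71°
∠H = 0.00° − 172.71° = -172.71°

-172.7°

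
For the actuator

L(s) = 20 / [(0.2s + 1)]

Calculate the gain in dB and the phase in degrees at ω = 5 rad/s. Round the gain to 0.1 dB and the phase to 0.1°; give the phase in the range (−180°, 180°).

23.0 dB, -45.0°

At ω = 5 rad/s:
pole (1 + j5·0.2) = 1 + j1 → |·| ≈ 1.4142, ∠ ≈ 45.00°
|L| = 20 · 1 / (1.4142) ≈ 14.142
Gain = 20 log₁₀(14.142) ≈ 23.01 dB
∠L = (0°) − (45.00°) = -45.00°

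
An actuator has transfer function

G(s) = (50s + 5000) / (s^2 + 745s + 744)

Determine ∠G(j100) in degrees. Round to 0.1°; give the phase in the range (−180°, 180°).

-52.1°

Substitute s = j100:
Numerator: 50(j100) + 5000 = 5000 + j5000
Denominator: (j100)^2 + 745(j100) + 744 = -9256 + j74500
|N| = √(5000² + 5000²) ≈ 7071.1, ∠N ≈ 45.00°
|D| = √(9256² + 74500²) ≈ 75073, ∠D ≈ 97.08°
∠G = 45.00° − 97.08° = -52.08°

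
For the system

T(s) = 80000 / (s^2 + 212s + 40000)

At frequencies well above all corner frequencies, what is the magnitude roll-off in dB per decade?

Each pole contributes −20 dB/decade at high frequency; each zero contributes +20 dB/decade.
Net: 0 zero(s) − 2 pole(s) → -40 dB/decade.

-40 dB/decade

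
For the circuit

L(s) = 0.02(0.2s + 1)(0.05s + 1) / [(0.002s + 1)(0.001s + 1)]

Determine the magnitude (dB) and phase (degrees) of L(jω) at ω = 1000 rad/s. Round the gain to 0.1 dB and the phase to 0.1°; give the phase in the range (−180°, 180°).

At ω = 1000 rad/s:
zero (1 + j1000·0.2) = 1 + j200 → |·| ≈ 200, ∠ ≈ 89.71°
zero (1 + j1000·0.05) = 1 + j50 → |·| ≈ 50.01, ∠ ≈ 88.85°
pole (1 + j1000·0.002) = 1 + j2 → |·| ≈ 2.2361, ∠ ≈ 63.43°
pole (1 + j1000·0.001) = 1 + j1 → |·| ≈ 1.4142, ∠ ≈ 45.00°
|L| = 0.02 · 200 · 50.01 / (2.2361 · 1.4142) ≈ 63.258
Gain = 20 log₁₀(63.258) ≈ 36.02 dB
∠L = (89.71° + 88.85°) − (63.43° + 45.00°) = 70.13°

36.0 dB, 70.1°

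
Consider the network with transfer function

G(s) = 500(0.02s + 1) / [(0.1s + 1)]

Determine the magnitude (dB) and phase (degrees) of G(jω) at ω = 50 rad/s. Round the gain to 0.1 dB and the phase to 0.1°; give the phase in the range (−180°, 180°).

At ω = 50 rad/s:
zero (1 + j50·0.02) = 1 + j1 → |·| ≈ 1.4142, ∠ ≈ 45.00°
pole (1 + j50·0.1) = 1 + j5 → |·| ≈ 5.099, ∠ ≈ 78.69°
|G| = 500 · 1.4142 / (5.099) ≈ 138.67
Gain = 20 log₁₀(138.67) ≈ 42.84 dB
∠G = (45.00°) − (78.69°) = -33.69°

42.8 dB, -33.7°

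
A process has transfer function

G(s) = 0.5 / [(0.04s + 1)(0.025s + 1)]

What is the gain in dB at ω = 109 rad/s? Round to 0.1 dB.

At ω = 109 rad/s:
pole (1 + j109·0.04) = 1 + j4.36 → |·| ≈ 4.4732, ∠ ≈ 77.08°
pole (1 + j109·0.025) = 1 + j2.725 → |·| ≈ 2.9027, ∠ ≈ 69.85°
|G| = 0.5 · 1 / (4.4732 · 2.9027) ≈ 0.038508
Gain = 20 log₁₀(0.038508) ≈ -28.29 dB

-28.3 dB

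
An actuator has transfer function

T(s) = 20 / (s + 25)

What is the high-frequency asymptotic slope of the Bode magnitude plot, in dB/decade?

-20 dB/decade

Each pole contributes −20 dB/decade at high frequency; each zero contributes +20 dB/decade.
Net: 0 zero(s) − 1 pole(s) → -20 dB/decade.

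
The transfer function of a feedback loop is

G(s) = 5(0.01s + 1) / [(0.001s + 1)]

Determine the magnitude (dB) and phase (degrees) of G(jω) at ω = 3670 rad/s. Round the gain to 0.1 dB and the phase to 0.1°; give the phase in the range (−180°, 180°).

At ω = 3670 rad/s:
zero (1 + j3670·0.01) = 1 + j36.7 → |·| ≈ 36.714, ∠ ≈ 88.44°
pole (1 + j3670·0.001) = 1 + j3.67 → |·| ≈ 3.8038, ∠ ≈ 74.76°
|G| = 5 · 36.714 / (3.8038) ≈ 48.26
Gain = 20 log₁₀(48.26) ≈ 33.67 dB
∠G = (88.44°) − (74.76°) = 13.68°

33.7 dB, 13.7°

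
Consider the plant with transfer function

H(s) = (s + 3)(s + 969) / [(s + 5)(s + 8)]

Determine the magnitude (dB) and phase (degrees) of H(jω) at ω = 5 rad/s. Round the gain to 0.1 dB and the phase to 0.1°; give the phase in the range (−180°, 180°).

38.6 dB, -17.7°

At s = jω = j5:
zero (s+3): 3 + j5 → |·| = √(3²+5²) = √34 ≈ 5.831, ∠ = arctan(5/3) ≈ 59.04°
zero (s+969): 969 + j5 → |·| = √(969²+5²) = √938986 ≈ 969.01, ∠ = arctan(5/969) ≈ 0.30°
pole (s+5): 5 + j5 → |·| = √(5²+5²) = √50 ≈ 7.0711, ∠ = arctan(5/5) ≈ 45.00°
pole (s+8): 8 + j5 → |·| = √(8²+5²) = √89 ≈ 9.434, ∠ = arctan(5/8) ≈ 32.01°
|H| = 1 · 5650.3 / 66.709 ≈ 84.701
Gain = 20 log₁₀(84.701) ≈ 38.56 dB
∠H = 59.34° − 77.01° = -17.67°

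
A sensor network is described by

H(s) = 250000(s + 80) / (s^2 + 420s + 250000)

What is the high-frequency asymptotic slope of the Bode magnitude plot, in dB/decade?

Each pole contributes −20 dB/decade at high frequency; each zero contributes +20 dB/decade.
Net: 1 zero(s) − 2 pole(s) → -20 dB/decade.

-20 dB/decade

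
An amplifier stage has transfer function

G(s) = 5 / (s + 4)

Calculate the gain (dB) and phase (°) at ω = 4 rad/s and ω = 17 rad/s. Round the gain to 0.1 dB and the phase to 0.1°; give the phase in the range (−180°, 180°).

At s = jω = j4:
pole (s+4): 4 + j4 → |·| = √(4²+4²) = √32 ≈ 5.6569, ∠ = arctan(4/4) ≈ 45.00°
|G| = 5 / 5.6569 ≈ 0.88388
Gain = 20 log₁₀(0.88388) ≈ -1.07 dB
∠G = 0.00° − 45.00° = -45.00°

At s = jω = j17:
pole (s+4): 4 + j17 → |·| = √(4²+17²) = √305 ≈ 17.464, ∠ = arctan(17/4) ≈ 76.76°
|G| = 5 / 17.464 ≈ 0.2863
Gain = 20 log₁₀(0.2863) ≈ -10.86 dB
∠G = 0.00° − 76.76° = -76.76°

ω = 4: -1.1 dB, -45.0°; ω = 17: -10.9 dB, -76.8°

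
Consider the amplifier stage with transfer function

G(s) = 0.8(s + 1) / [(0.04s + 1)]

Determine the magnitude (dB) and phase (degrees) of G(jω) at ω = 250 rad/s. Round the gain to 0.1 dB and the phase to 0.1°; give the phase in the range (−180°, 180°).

26.0 dB, 5.5°

At ω = 250 rad/s:
zero (1 + j250·1) = 1 + j250 → |·| ≈ 250, ∠ ≈ 89.77°
pole (1 + j250·0.04) = 1 + j10 → |·| ≈ 10.05, ∠ ≈ 84.29°
|G| = 0.8 · 250 / (10.05) ≈ 19.9
Gain = 20 log₁₀(19.9) ≈ 25.98 dB
∠G = (89.77°) − (84.29°) = 5.48°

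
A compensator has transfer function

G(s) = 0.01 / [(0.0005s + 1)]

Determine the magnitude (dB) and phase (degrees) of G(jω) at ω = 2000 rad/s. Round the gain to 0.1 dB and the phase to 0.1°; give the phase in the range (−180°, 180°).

-43.0 dB, -45.0°

At ω = 2000 rad/s:
pole (1 + j2000·0.0005) = 1 + j1 → |·| ≈ 1.4142, ∠ ≈ 45.00°
|G| = 0.01 · 1 / (1.4142) ≈ 0.0070711
Gain = 20 log₁₀(0.0070711) ≈ -43.01 dB
∠G = (0°) − (45.00°) = -45.00°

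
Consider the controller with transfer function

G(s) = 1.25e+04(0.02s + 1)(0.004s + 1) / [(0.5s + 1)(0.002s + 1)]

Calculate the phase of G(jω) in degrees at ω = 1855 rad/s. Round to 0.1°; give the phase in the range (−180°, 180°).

At ω = 1855 rad/s:
zero (1 + j1855·0.02) = 1 + j37.1 → |·| ≈ 37.113, ∠ ≈ 88.46°
zero (1 + j1855·0.004) = 1 + j7.42 → |·| ≈ 7.4871, ∠ ≈ 82.32°
pole (1 + j1855·0.5) = 1 + j927.5 → |·| ≈ 927.5, ∠ ≈ 89.94°
pole (1 + j1855·0.002) = 1 + j3.71 → |·| ≈ 3.8424, ∠ ≈ 74.91°
∠G = (88.46° + 82.32°) − (89.94° + 74.91°) = 5.93°

5.9°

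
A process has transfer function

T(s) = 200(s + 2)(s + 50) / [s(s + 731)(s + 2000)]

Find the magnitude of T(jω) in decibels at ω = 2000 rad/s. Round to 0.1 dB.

At s = jω = j2000:
zero (s+2): 2 + j2000 → |·| = √(2²+2000²) = √4000004 ≈ 2000, ∠ = arctan(2000/2) ≈ 89.94°
zero (s+50): 50 + j2000 → |·| = √(50²+2000²) = √4002500 ≈ 2000.6, ∠ = arctan(2000/50) ≈ 88.57°
pole (s+731): 731 + j2000 → |·| = √(731²+2000²) = √4534361 ≈ 2129.4, ∠ = arctan(2000/731) ≈ 69.92°
pole (s+2000): 2000 + j2000 → |·| = √(2000²+2000²) = √8000000 ≈ 2828.4, ∠ = arctan(2000/2000) ≈ 45.00°
pole at origin: |s| = 2000, ∠ = 90.00° (in denominator)
|T| = 200 · 4.0012e+06 / 1.2046e+10 ≈ 0.066432
Gain = 20 log₁₀(0.066432) ≈ -23.55 dB

-23.6 dB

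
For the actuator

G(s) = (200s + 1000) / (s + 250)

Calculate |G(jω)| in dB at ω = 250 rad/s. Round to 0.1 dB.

Substitute s = j250:
Numerator: 200(j250) + 1000 = 1000 + j50000
Denominator: (j250) + 250 = 250 + j250
|N| = √(1000² + 50000²) ≈ 50010, ∠N ≈ 88.85°
|D| = √(250² + 250²) ≈ 353.55, ∠D ≈ 45.00°
|G| = 50010 / 353.55 ≈ 141.45
Gain = 20 log₁₀(141.45) ≈ 43.01 dB

43.0 dB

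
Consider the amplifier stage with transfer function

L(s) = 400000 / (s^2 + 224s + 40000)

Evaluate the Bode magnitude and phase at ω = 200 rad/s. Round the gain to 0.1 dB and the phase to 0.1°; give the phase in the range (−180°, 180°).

At s = jω = j200:
quadratic: (j200)² + 224·j200 + 40000 = 0 + j44800 → |·| ≈ 44800, ∠ ≈ 90.00°
|L| = 400000 / 44800 ≈ 8.9286
Gain = 20 log₁₀(8.9286) ≈ 19.02 dB
∠L = 0.00° − 90.00° = -90.00°

19.0 dB, -90.0°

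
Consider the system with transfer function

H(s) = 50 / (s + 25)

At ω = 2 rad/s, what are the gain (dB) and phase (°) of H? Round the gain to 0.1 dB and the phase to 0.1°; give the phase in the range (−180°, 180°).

At s = jω = j2:
pole (s+25): 25 + j2 → |·| = √(25²+2²) = √629 ≈ 25.08, ∠ = arctan(2/25) ≈ 4.57°
|H| = 50 / 25.08 ≈ 1.9936
Gain = 20 log₁₀(1.9936) ≈ 5.99 dB
∠H = 0.00° − 4.57° = -4.57°

6.0 dB, -4.6°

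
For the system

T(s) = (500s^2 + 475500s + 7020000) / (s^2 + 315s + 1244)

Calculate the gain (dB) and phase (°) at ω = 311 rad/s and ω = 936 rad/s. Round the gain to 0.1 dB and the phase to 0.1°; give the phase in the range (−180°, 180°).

Substitute s = j311:
Numerator: 500(j311)^2 + 475500(j311) + 7020000 = -41340500 + j147880500
Denominator: (j311)^2 + 315(j311) + 1244 = -95477 + j97965
|N| = √(41340500² + 147880500²) ≈ 1.5355e+08, ∠N ≈ 105.62°
|D| = √(95477² + 97965²) ≈ 1.368e+05, ∠D ≈ 134.26°
|T| = 1.5355e+08 / 1.368e+05 ≈ 1122.4
Gain = 20 log₁₀(1122.4) ≈ 61.00 dB
∠T = 105.62° − 134.26° = -28.64°

Substitute s = j936:
Numerator: 500(j936)^2 + 475500(j936) + 7020000 = -431028000 + j445068000
Denominator: (j936)^2 + 315(j936) + 1244 = -874852 + j294840
|N| = √(431028000² + 445068000²) ≈ 6.1957e+08, ∠N ≈ 134.08°
|D| = √(874852² + 294840²) ≈ 9.232e+05, ∠D ≈ 161.38°
|T| = 6.1957e+08 / 9.232e+05 ≈ 671.11
Gain = 20 log₁₀(671.11) ≈ 56.54 dB
∠T = 134.08° − 161.38° = -27.30°

ω = 311: 61.0 dB, -28.6°; ω = 936: 56.5 dB, -27.3°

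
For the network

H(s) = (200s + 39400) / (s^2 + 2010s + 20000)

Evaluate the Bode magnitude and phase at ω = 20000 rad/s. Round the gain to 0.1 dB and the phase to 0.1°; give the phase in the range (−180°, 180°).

Substitute s = j20000:
Numerator: 200(j20000) + 39400 = 39400 + j4000000
Denominator: (j20000)^2 + 2010(j20000) + 20000 = -399980000 + j40200000
|N| = √(39400² + 4000000²) ≈ 4.0002e+06, ∠N ≈ 89.44°
|D| = √(399980000² + 40200000²) ≈ 4.02e+08, ∠D ≈ 174.26°
|H| = 4.0002e+06 / 4.02e+08 ≈ 0.0099507
Gain = 20 log₁₀(0.0099507) ≈ -40.04 dB
∠H = 89.44° − 174.26° = -84.82°

-40.0 dB, -84.8°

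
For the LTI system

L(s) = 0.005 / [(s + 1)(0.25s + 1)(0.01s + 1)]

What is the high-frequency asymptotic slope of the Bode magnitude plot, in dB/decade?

Each pole contributes −20 dB/decade at high frequency; each zero contributes +20 dB/decade.
Net: 0 zero(s) − 3 pole(s) → -60 dB/decade.

-60 dB/decade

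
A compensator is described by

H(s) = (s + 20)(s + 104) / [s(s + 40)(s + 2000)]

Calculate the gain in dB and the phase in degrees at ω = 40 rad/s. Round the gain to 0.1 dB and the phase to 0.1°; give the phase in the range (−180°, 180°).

-59.2 dB, -51.7°

At s = jω = j40:
zero (s+20): 20 + j40 → |·| = √(20²+40²) = √2000 ≈ 44.721, ∠ = arctan(40/20) ≈ 63.43°
zero (s+104): 104 + j40 → |·| = √(104²+40²) = √12416 ≈ 111.43, ∠ = arctan(40/104) ≈ 21.04°
pole (s+40): 40 + j40 → |·| = √(40²+40²) = √3200 ≈ 56.569, ∠ = arctan(40/40) ≈ 45.00°
pole (s+2000): 2000 + j40 → |·| = √(2000²+40²) = √4001600 ≈ 2000.4, ∠ = arctan(40/2000) ≈ 1.15°
pole at origin: |s| = 40, ∠ = 90.00° (in denominator)
|H| = 1 · 4983.3 / 4.5264e+06 ≈ 0.0011009
Gain = 20 log₁₀(0.0011009) ≈ -59.17 dB
∠H = 84.47° − 136.15° = -51.68°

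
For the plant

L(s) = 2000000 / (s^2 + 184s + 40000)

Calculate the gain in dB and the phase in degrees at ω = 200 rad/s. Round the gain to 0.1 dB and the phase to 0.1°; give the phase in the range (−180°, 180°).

At s = jω = j200:
quadratic: (j200)² + 184·j200 + 40000 = 0 + j36800 → |·| ≈ 36800, ∠ ≈ 90.00°
|L| = 2000000 / 36800 ≈ 54.348
Gain = 20 log₁₀(54.348) ≈ 34.70 dB
∠L = 0.00° − 90.00° = -90.00°

34.7 dB, -90.0°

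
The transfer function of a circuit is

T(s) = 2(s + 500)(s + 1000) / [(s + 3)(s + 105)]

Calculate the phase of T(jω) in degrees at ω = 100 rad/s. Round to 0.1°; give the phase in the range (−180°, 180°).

-114.9°

At s = jω = j100:
zero (s+500): 500 + j100 → |·| = √(500²+100²) = √260000 ≈ 509.9, ∠ = arctan(100/500) ≈ 11.31°
zero (s+1000): 1000 + j100 → |·| = √(1000²+100²) = √1010000 ≈ 1005, ∠ = arctan(100/1000) ≈ 5.71°
pole (s+3): 3 + j100 → |·| = √(3²+100²) = √10009 ≈ 100.04, ∠ = arctan(100/3) ≈ 88.28°
pole (s+105): 105 + j100 → |·| = √(105²+100²) = √21025 ≈ 145, ∠ = arctan(100/105) ≈ 43.60°
∠T = 17.02° − 131.88° = -114.86°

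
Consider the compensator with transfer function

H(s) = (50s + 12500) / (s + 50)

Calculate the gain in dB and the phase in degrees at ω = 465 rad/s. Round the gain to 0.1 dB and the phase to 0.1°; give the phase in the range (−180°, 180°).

35.0 dB, -22.1°

Substitute s = j465:
Numerator: 50(j465) + 12500 = 12500 + j23250
Denominator: (j465) + 50 = 50 + j465
|N| = √(12500² + 23250²) ≈ 26397, ∠N ≈ 61.74°
|D| = √(50² + 465²) ≈ 467.68, ∠D ≈ 83.86°
|H| = 26397 / 467.68 ≈ 56.442
Gain = 20 log₁₀(56.442) ≈ 35.03 dB
∠H = 61.74° − 83.86° = -22.12°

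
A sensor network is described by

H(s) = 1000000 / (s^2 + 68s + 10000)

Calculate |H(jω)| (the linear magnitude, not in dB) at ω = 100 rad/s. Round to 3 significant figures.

147

At s = jω = j100:
quadratic: (j100)² + 68·j100 + 10000 = 0 + j6800 → |·| ≈ 6800, ∠ ≈ 90.00°
|H| = 1000000 / 6800 ≈ 147.06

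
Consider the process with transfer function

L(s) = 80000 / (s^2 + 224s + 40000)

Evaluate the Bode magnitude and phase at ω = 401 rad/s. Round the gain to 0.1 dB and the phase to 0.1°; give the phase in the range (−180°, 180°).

-5.5 dB, -143.4°

At s = jω = j401:
quadratic: (j401)² + 224·j401 + 40000 = -120801 + j89824 → |·| ≈ 1.5054e+05, ∠ ≈ 143.37°
|L| = 80000 / 1.5054e+05 ≈ 0.53142
Gain = 20 log₁₀(0.53142) ≈ -5.49 dB
∠L = 0.00° − 143.37° = -143.37°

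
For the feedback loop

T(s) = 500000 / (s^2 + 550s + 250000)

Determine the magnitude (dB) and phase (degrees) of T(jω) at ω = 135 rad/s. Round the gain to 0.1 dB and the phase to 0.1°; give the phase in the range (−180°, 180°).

At s = jω = j135:
quadratic: (j135)² + 550·j135 + 250000 = 231775 + j74250 → |·| ≈ 2.4338e+05, ∠ ≈ 17.76°
|T| = 500000 / 2.4338e+05 ≈ 2.0544
Gain = 20 log₁₀(2.0544) ≈ 6.25 dB
∠T = 0.00° − 17.76° = -17.76°

6.3 dB, -17.8°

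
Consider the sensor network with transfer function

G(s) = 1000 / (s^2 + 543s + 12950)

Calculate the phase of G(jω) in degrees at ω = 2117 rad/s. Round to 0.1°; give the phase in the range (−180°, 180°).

-165.6°

Substitute s = j2117:
Numerator: 1000 = 1000 + j0
Denominator: (j2117)^2 + 543(j2117) + 12950 = -4468739 + j1149531
|N| = √(1000² + 0²) ≈ 1000, ∠N ≈ 0.00°
|D| = √(4468739² + 1149531²) ≈ 4.6142e+06, ∠D ≈ 165.57°
∠G = 0.00° − 165.57° = -165.57°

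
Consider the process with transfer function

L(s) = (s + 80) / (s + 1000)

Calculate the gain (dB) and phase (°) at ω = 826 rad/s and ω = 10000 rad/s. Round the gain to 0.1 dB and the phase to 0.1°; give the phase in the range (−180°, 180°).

ω = 826: -3.9 dB, 44.9°; ω = 10000: -0.0 dB, 5.3°

At s = jω = j826:
zero (s+80): 80 + j826 → |·| = √(80²+826²) = √688676 ≈ 829.87, ∠ = arctan(826/80) ≈ 84.47°
pole (s+1000): 1000 + j826 → |·| = √(1000²+826²) = √1682276 ≈ 1297, ∠ = arctan(826/1000) ≈ 39.56°
|L| = 1 · 829.87 / 1297 ≈ 0.63984
Gain = 20 log₁₀(0.63984) ≈ -3.88 dB
∠L = 84.47° − 39.56° = 44.91°

At s = jω = j10000:
zero (s+80): 80 + j10000 → |·| = √(80²+10000²) = √100006400 ≈ 10000, ∠ = arctan(10000/80) ≈ 89.54°
pole (s+1000): 1000 + j10000 → |·| = √(1000²+10000²) = √101000000 ≈ 10050, ∠ = arctan(10000/1000) ≈ 84.29°
|L| = 1 · 10000 / 10050 ≈ 0.99502
Gain = 20 log₁₀(0.99502) ≈ -0.04 dB
∠L = 89.54° − 84.29° = 5.25°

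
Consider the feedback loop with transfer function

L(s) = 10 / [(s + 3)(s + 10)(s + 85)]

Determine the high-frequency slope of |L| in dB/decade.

-60 dB/decade

Each pole contributes −20 dB/decade at high frequency; each zero contributes +20 dB/decade.
Net: 0 zero(s) − 3 pole(s) → -60 dB/decade.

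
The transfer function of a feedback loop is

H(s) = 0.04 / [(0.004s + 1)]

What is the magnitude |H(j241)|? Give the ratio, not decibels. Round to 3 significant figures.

At ω = 241 rad/s:
pole (1 + j241·0.004) = 1 + j0.964 → |·| ≈ 1.389, ∠ ≈ 43.95°
|H| = 0.04 · 1 / (1.389) ≈ 0.028798

0.0288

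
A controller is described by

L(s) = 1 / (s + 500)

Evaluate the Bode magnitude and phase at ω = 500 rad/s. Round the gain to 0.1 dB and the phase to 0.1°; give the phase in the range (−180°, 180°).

-57.0 dB, -45.0°

At s = jω = j500:
pole (s+500): 500 + j500 → |·| = √(500²+500²) = √500000 ≈ 707.11, ∠ = arctan(500/500) ≈ 45.00°
|L| = 1 / 707.11 ≈ 0.0014142
Gain = 20 log₁₀(0.0014142) ≈ -56.99 dB
∠L = 0.00° − 45.00° = -45.00°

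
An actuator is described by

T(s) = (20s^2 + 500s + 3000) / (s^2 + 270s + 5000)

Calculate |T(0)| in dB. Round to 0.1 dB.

-4.4 dB

T(0) = 3000 / 5000 = 0.6
20 log₁₀(0.6) ≈ -4.44 dB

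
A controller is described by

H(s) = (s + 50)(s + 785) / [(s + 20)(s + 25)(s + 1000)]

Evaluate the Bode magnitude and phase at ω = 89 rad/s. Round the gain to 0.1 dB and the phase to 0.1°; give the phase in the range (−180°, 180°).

-40.4 dB, -89.6°

At s = jω = j89:
zero (s+50): 50 + j89 → |·| = √(50²+89²) = √10421 ≈ 102.08, ∠ = arctan(89/50) ≈ 60.67°
zero (s+785): 785 + j89 → |·| = √(785²+89²) = √624146 ≈ 790.03, ∠ = arctan(89/785) ≈ 6.47°
pole (s+20): 20 + j89 → |·| = √(20²+89²) = √8321 ≈ 91.22, ∠ = arctan(89/20) ≈ 77.33°
pole (s+25): 25 + j89 → |·| = √(25²+89²) = √8546 ≈ 92.445, ∠ = arctan(89/25) ≈ 74.31°
pole (s+1000): 1000 + j89 → |·| = √(1000²+89²) = √1007921 ≈ 1004, ∠ = arctan(89/1000) ≈ 5.09°
|H| = 1 · 80646 / 8.4666e+06 ≈ 0.0095252
Gain = 20 log₁₀(0.0095252) ≈ -40.42 dB
∠H = 67.14° − 156.73° = -89.59°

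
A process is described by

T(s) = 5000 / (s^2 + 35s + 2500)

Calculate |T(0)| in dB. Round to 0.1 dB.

6.0 dB

T(0) = 5000 / 2500 = 2
20 log₁₀(2) ≈ 6.02 dB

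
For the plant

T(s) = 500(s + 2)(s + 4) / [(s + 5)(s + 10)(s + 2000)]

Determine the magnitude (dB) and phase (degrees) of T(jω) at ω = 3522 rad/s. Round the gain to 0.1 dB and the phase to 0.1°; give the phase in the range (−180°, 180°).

At s = jω = j3522:
zero (s+2): 2 + j3522 → |·| = √(2²+3522²) = √12404488 ≈ 3522, ∠ = arctan(3522/2) ≈ 89.97°
zero (s+4): 4 + j3522 → |·| = √(4²+3522²) = √12404500 ≈ 3522, ∠ = arctan(3522/4) ≈ 89.93°
pole (s+5): 5 + j3522 → |·| = √(5²+3522²) = √12404509 ≈ 3522, ∠ = arctan(3522/5) ≈ 89.92°
pole (s+10): 10 + j3522 → |·| = √(10²+3522²) = √12404584 ≈ 3522, ∠ = arctan(3522/10) ≈ 89.84°
pole (s+2000): 2000 + j3522 → |·| = √(2000²+3522²) = √16404484 ≈ 4050.2, ∠ = arctan(3522/2000) ≈ 60.41°
|T| = 500 · 1.2404e+07 / 5.0241e+10 ≈ 0.12344
Gain = 20 log₁₀(0.12344) ≈ -18.17 dB
∠T = 179.90° − 240.17° = -60.27°

-18.2 dB, -60.3°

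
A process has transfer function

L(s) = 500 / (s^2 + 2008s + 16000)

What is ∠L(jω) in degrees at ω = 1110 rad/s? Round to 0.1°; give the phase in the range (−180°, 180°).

-118.6°

Substitute s = j1110:
Numerator: 500 = 500 + j0
Denominator: (j1110)^2 + 2008(j1110) + 16000 = -1216100 + j2228880
|N| = √(500² + 0²) ≈ 500, ∠N ≈ 0.00°
|D| = √(1216100² + 2228880²) ≈ 2.5391e+06, ∠D ≈ 118.62°
∠L = 0.00° − 118.62° = -118.62°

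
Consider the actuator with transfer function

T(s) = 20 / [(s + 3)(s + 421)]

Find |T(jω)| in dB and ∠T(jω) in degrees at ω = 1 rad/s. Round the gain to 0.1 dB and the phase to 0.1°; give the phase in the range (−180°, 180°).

-36.5 dB, -18.6°

At s = jω = j1:
pole (s+3): 3 + j1 → |·| = √(3²+1²) = √10 ≈ 3.1623, ∠ = arctan(1/3) ≈ 18.43°
pole (s+421): 421 + j1 → |·| = √(421²+1²) = √177242 ≈ 421, ∠ = arctan(1/421) ≈ 0.14°
|T| = 20 / 1331.3 ≈ 0.015023
Gain = 20 log₁₀(0.015023) ≈ -36.46 dB
∠T = 0.00° − 18.57° = -18.57°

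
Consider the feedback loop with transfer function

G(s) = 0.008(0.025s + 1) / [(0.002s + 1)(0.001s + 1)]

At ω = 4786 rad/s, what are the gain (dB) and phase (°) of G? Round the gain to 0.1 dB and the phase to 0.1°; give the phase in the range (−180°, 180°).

-33.8 dB, -72.7°

At ω = 4786 rad/s:
zero (1 + j4786·0.025) = 1 + j119.65 → |·| ≈ 119.65, ∠ ≈ 89.52°
pole (1 + j4786·0.002) = 1 + j9.572 → |·| ≈ 9.6241, ∠ ≈ 84.04°
pole (1 + j4786·0.001) = 1 + j4.786 → |·| ≈ 4.8894, ∠ ≈ 78.20°
|G| = 0.008 · 119.65 / (9.6241 · 4.8894) ≈ 0.020342
Gain = 20 log₁₀(0.020342) ≈ -33.83 dB
∠G = (89.52°) − (84.04° + 78.20°) = -72.72°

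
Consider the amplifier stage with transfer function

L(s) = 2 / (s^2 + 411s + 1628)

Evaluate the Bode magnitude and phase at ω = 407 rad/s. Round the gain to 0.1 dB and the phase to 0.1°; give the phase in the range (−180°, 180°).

Substitute s = j407:
Numerator: 2 = 2 + j0
Denominator: (j407)^2 + 411(j407) + 1628 = -164021 + j167277
|N| = √(2² + 0²) ≈ 2, ∠N ≈ 0.00°
|D| = √(164021² + 167277²) ≈ 2.3427e+05, ∠D ≈ 134.44°
|L| = 2 / 2.3427e+05 ≈ 8.5372e-06
Gain = 20 log₁₀(8.5372e-06) ≈ -101.37 dB
∠L = 0.00° − 134.44° = -134.44°

-101.4 dB, -134.4°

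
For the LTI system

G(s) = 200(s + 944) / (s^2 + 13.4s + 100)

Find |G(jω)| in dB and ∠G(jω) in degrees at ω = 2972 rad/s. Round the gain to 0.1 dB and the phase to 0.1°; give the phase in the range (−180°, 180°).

-23.0 dB, -107.4°

At s = jω = j2972:
zero (s+944): 944 + j2972 → |·| = √(944²+2972²) = √9723920 ≈ 3118.3, ∠ = arctan(2972/944) ≈ 72.38°
quadratic: (j2972)² + 13.4·j2972 + 100 = -8832684 + j39824.8 → |·| ≈ 8.8328e+06, ∠ ≈ 179.74°
|G| = 200 · 3118.3 / 8.8328e+06 ≈ 0.070607
Gain = 20 log₁₀(0.070607) ≈ -23.02 dB
∠G = 72.38° − 179.74° = -107.36°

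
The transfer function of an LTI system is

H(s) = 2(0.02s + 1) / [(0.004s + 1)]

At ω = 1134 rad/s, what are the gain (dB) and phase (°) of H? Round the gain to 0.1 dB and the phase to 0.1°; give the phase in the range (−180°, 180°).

At ω = 1134 rad/s:
zero (1 + j1134·0.02) = 1 + j22.68 → |·| ≈ 22.702, ∠ ≈ 87.48°
pole (1 + j1134·0.004) = 1 + j4.536 → |·| ≈ 4.6449, ∠ ≈ 77.57°
|H| = 2 · 22.702 / (4.6449) ≈ 9.775
Gain = 20 log₁₀(9.775) ≈ 19.80 dB
∠H = (87.48°) − (77.57°) = 9.91°

19.8 dB, 9.9°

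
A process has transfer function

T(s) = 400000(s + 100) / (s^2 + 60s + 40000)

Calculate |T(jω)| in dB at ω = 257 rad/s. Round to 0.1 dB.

At s = jω = j257:
zero (s+100): 100 + j257 → |·| = √(100²+257²) = √76049 ≈ 275.77, ∠ = arctan(257/100) ≈ 68.74°
quadratic: (j257)² + 60·j257 + 40000 = -26049 + j15420 → |·| ≈ 30271, ∠ ≈ 149.38°
|T| = 400000 · 275.77 / 30271 ≈ 3644
Gain = 20 log₁₀(3644) ≈ 71.23 dB

71.2 dB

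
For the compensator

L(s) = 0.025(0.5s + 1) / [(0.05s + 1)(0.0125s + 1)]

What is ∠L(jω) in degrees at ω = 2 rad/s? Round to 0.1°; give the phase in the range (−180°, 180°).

37.9°

At ω = 2 rad/s:
zero (1 + j2·0.5) = 1 + j1 → |·| ≈ 1.4142, ∠ ≈ 45.00°
pole (1 + j2·0.05) = 1 + j0.1 → |·| ≈ 1.005, ∠ ≈ 5.71°
pole (1 + j2·0.0125) = 1 + j0.025 → |·| ≈ 1.0003, ∠ ≈ 1.43°
∠L = (45.00°) − (5.71° + 1.43°) = 37.86°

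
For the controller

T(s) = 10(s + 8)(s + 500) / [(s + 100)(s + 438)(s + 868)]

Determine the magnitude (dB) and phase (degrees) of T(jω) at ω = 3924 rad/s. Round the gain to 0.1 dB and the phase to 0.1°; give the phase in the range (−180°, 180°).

At s = jω = j3924:
zero (s+8): 8 + j3924 → |·| = √(8²+3924²) = √15397840 ≈ 3924, ∠ = arctan(3924/8) ≈ 89.88°
zero (s+500): 500 + j3924 → |·| = √(500²+3924²) = √15647776 ≈ 3955.7, ∠ = arctan(3924/500) ≈ 82.74°
pole (s+100): 100 + j3924 → |·| = √(100²+3924²) = √15407776 ≈ 3925.3, ∠ = arctan(3924/100) ≈ 88.54°
pole (s+438): 438 + j3924 → |·| = √(438²+3924²) = √15589620 ≈ 3948.4, ∠ = arctan(3924/438) ≈ 83.63°
pole (s+868): 868 + j3924 → |·| = √(868²+3924²) = √16151200 ≈ 4018.9, ∠ = arctan(3924/868) ≈ 77.53°
|T| = 10 · 1.5522e+07 / 6.2288e+10 ≈ 0.002492
Gain = 20 log₁₀(0.002492) ≈ -52.07 dB
∠T = 172.62° − 249.70° = -77.08°

-52.1 dB, -77.1°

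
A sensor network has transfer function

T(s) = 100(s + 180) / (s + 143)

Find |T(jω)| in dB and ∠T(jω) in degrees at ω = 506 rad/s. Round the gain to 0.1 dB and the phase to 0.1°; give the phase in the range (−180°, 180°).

At s = jω = j506:
zero (s+180): 180 + j506 → |·| = √(180²+506²) = √288436 ≈ 537.06, ∠ = arctan(506/180) ≈ 70.42°
pole (s+143): 143 + j506 → |·| = √(143²+506²) = √276485 ≈ 525.82, ∠ = arctan(506/143) ≈ 74.22°
|T| = 100 · 537.06 / 525.82 ≈ 102.14
Gain = 20 log₁₀(102.14) ≈ 40.18 dB
∠T = 70.42° − 74.22° = -3.80°

40.2 dB, -3.8°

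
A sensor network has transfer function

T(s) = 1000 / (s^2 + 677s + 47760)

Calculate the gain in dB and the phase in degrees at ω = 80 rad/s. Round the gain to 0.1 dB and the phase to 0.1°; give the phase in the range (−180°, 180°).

-36.7 dB, -52.6°

Substitute s = j80:
Numerator: 1000 = 1000 + j0
Denominator: (j80)^2 + 677(j80) + 47760 = 41360 + j54160
|N| = √(1000² + 0²) ≈ 1000, ∠N ≈ 0.00°
|D| = √(41360² + 54160²) ≈ 68147, ∠D ≈ 52.63°
|T| = 1000 / 68147 ≈ 0.014674
Gain = 20 log₁₀(0.014674) ≈ -36.67 dB
∠T = 0.00° − 52.63° = -52.63°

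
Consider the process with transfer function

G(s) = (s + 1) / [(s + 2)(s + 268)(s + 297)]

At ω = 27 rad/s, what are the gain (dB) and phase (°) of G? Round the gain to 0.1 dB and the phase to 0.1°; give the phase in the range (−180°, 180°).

-98.1 dB, -8.8°

At s = jω = j27:
zero (s+1): 1 + j27 → |·| = √(1²+27²) = √730 ≈ 27.019, ∠ = arctan(27/1) ≈ 87.88°
pole (s+2): 2 + j27 → |·| = √(2²+27²) = √733 ≈ 27.074, ∠ = arctan(27/2) ≈ 85.76°
pole (s+268): 268 + j27 → |·| = √(268²+27²) = √72553 ≈ 269.36, ∠ = arctan(27/268) ≈ 5.75°
pole (s+297): 297 + j27 → |·| = √(297²+27²) = √88938 ≈ 298.22, ∠ = arctan(27/297) ≈ 5.19°
|G| = 1 · 27.019 / 2.1748e+06 ≈ 1.2424e-05
Gain = 20 log₁₀(1.2424e-05) ≈ -98.11 dB
∠G = 87.88° − 96.70° = -8.82°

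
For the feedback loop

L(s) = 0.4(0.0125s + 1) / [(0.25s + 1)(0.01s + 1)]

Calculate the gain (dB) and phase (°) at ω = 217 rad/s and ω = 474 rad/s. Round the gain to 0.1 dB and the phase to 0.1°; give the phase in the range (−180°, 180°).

ω = 217: -41.0 dB, -84.4°; ω = 474: -47.6 dB, -87.2°

At ω = 217 rad/s:
zero (1 + j217·0.0125) = 1 + j2.7125 → |·| ≈ 2.891, ∠ ≈ 69.76°
pole (1 + j217·0.25) = 1 + j54.25 → |·| ≈ 54.259, ∠ ≈ 88.94°
pole (1 + j217·0.01) = 1 + j2.17 → |·| ≈ 2.3893, ∠ ≈ 65.26°
|L| = 0.4 · 2.891 / (54.259 · 2.3893) ≈ 0.00892
Gain = 20 log₁₀(0.00892) ≈ -40.99 dB
∠L = (69.76°) − (88.94° + 65.26°) = -84.44°

At ω = 474 rad/s:
zero (1 + j474·0.0125) = 1 + j5.925 → |·| ≈ 6.0088, ∠ ≈ 80.42°
pole (1 + j474·0.25) = 1 + j118.5 → |·| ≈ 118.5, ∠ ≈ 89.52°
pole (1 + j474·0.01) = 1 + j4.74 → |·| ≈ 4.8443, ∠ ≈ 78.09°
|L| = 0.4 · 6.0088 / (118.5 · 4.8443) ≈ 0.004187
Gain = 20 log₁₀(0.004187) ≈ -47.56 dB
∠L = (80.42°) − (89.52° + 78.09°) = -87.19°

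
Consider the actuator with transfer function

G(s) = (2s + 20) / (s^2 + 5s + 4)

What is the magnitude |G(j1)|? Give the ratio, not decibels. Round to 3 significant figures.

Substitute s = j1:
Numerator: 2(j1) + 20 = 20 + j2
Denominator: (j1)^2 + 5(j1) + 4 = 3 + j5
|N| = √(20² + 2²) ≈ 20.1, ∠N ≈ 5.71°
|D| = √(3² + 5²) ≈ 5.831, ∠D ≈ 59.04°
|G| = 20.1 / 5.831 ≈ 3.4471

3.45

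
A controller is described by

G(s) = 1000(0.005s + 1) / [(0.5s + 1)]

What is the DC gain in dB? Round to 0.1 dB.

60.0 dB

G(0) = 1000 · 1 / 1 = 1000
20 log₁₀(1000) ≈ 60.00 dB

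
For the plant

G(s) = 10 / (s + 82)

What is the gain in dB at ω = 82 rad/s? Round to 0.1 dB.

Substitute s = j82:
Numerator: 10 = 10 + j0
Denominator: (j82) + 82 = 82 + j82
|N| = √(10² + 0²) ≈ 10, ∠N ≈ 0.00°
|D| = √(82² + 82²) ≈ 115.97, ∠D ≈ 45.00°
|G| = 10 / 115.97 ≈ 0.086229
Gain = 20 log₁₀(0.086229) ≈ -21.29 dB

-21.3 dB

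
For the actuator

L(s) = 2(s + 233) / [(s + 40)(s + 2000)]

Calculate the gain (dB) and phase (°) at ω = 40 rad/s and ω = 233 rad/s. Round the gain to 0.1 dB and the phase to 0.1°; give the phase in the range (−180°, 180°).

At s = jω = j40:
zero (s+233): 233 + j40 → |·| = √(233²+40²) = √55889 ≈ 236.41, ∠ = arctan(40/233) ≈ 9.74°
pole (s+40): 40 + j40 → |·| = √(40²+40²) = √3200 ≈ 56.569, ∠ = arctan(40/40) ≈ 45.00°
pole (s+2000): 2000 + j40 → |·| = √(2000²+40²) = √4001600 ≈ 2000.4, ∠ = arctan(40/2000) ≈ 1.15°
|L| = 2 · 236.41 / 1.1316e+05 ≈ 0.0041783
Gain = 20 log₁₀(0.0041783) ≈ -47.58 dB
∠L = 9.74° − 46.15° = -36.41°

At s = jω = j233:
zero (s+233): 233 + j233 → |·| = √(233²+233²) = √108578 ≈ 329.51, ∠ = arctan(233/233) ≈ 45.00°
pole (s+40): 40 + j233 → |·| = √(40²+233²) = √55889 ≈ 236.41, ∠ = arctan(233/40) ≈ 80.26°
pole (s+2000): 2000 + j233 → |·| = √(2000²+233²) = √4054289 ≈ 2013.5, ∠ = arctan(233/2000) ≈ 6.65°
|L| = 2 · 329.51 / 4.7601e+05 ≈ 0.0013845
Gain = 20 log₁₀(0.0013845) ≈ -57.17 dB
∠L = 45.00° − 86.91° = -41.91°

ω = 40: -47.6 dB, -36.4°; ω = 233: -57.2 dB, -41.9°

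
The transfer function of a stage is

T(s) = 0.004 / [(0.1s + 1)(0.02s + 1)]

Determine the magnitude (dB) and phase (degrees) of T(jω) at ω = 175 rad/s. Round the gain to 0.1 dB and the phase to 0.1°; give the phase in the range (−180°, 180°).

-84.1 dB, -160.8°

At ω = 175 rad/s:
pole (1 + j175·0.1) = 1 + j17.5 → |·| ≈ 17.529, ∠ ≈ 86.73°
pole (1 + j175·0.02) = 1 + j3.5 → |·| ≈ 3.6401, ∠ ≈ 74.05°
|T| = 0.004 · 1 / (17.529 · 3.6401) ≈ 6.2689e-05
Gain = 20 log₁₀(6.2689e-05) ≈ -84.06 dB
∠T = (0°) − (86.73° + 74.05°) = -160.78°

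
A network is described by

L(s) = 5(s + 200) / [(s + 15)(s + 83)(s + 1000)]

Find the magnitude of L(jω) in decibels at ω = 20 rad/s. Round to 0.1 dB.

-66.5 dB

At s = jω = j20:
zero (s+200): 200 + j20 → |·| = √(200²+20²) = √40400 ≈ 201, ∠ = arctan(20/200) ≈ 5.71°
pole (s+15): 15 + j20 → |·| = √(15²+20²) = √625 ≈ 25, ∠ = arctan(20/15) ≈ 53.13°
pole (s+83): 83 + j20 → |·| = √(83²+20²) = √7289 ≈ 85.376, ∠ = arctan(20/83) ≈ 13.55°
pole (s+1000): 1000 + j20 → |·| = √(1000²+20²) = √1000400 ≈ 1000.2, ∠ = arctan(20/1000) ≈ 1.15°
|L| = 5 · 201 / 2.1348e+06 ≈ 0.00047077
Gain = 20 log₁₀(0.00047077) ≈ -66.54 dB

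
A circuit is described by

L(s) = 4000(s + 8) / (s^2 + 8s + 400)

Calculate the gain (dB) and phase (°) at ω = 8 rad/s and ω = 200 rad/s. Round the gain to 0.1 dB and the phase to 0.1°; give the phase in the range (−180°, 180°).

At s = jω = j8:
zero (s+8): 8 + j8 → |·| = √(8²+8²) = √128 ≈ 11.314, ∠ = arctan(8/8) ≈ 45.00°
quadratic: (j8)² + 8·j8 + 400 = 336 + j64 → |·| ≈ 342.04, ∠ ≈ 10.78°
|L| = 4000 · 11.314 / 342.04 ≈ 132.31
Gain = 20 log₁₀(132.31) ≈ 42.43 dB
∠L = 45.00° − 10.78° = 34.22°

At s = jω = j200:
zero (s+8): 8 + j200 → |·| = √(8²+200²) = √40064 ≈ 200.16, ∠ = arctan(200/8) ≈ 87.71°
quadratic: (j200)² + 8·j200 + 400 = -39600 + j1600 → |·| ≈ 39632, ∠ ≈ 177.69°
|L| = 4000 · 200.16 / 39632 ≈ 20.202
Gain = 20 log₁₀(20.202) ≈ 26.11 dB
∠L = 87.71° − 177.69° = -89.98°

ω = 8: 42.4 dB, 34.2°; ω = 200: 26.1 dB, -90.0°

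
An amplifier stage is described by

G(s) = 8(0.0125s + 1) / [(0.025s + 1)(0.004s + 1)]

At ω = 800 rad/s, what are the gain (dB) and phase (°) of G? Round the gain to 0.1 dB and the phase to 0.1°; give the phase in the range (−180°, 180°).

At ω = 800 rad/s:
zero (1 + j800·0.0125) = 1 + j10 → |·| ≈ 10.05, ∠ ≈ 84.29°
pole (1 + j800·0.025) = 1 + j20 → |·| ≈ 20.025, ∠ ≈ 87.14°
pole (1 + j800·0.004) = 1 + j3.2 → |·| ≈ 3.3526, ∠ ≈ 72.65°
|G| = 8 · 10.05 / (20.025 · 3.3526) ≈ 1.1976
Gain = 20 log₁₀(1.1976) ≈ 1.57 dB
∠G = (84.29°) − (87.14° + 72.65°) = -75.50°

1.6 dB, -75.5°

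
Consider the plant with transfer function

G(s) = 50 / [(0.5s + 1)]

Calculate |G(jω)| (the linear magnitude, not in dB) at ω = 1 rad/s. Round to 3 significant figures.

44.7

At ω = 1 rad/s:
pole (1 + j1·0.5) = 1 + j0.5 → |·| ≈ 1.118, ∠ ≈ 26.57°
|G| = 50 · 1 / (1.118) ≈ 44.723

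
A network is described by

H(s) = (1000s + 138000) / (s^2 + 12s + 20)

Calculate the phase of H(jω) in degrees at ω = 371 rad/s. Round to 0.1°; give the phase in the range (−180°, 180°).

-108.6°

Substitute s = j371:
Numerator: 1000(j371) + 138000 = 138000 + j371000
Denominator: (j371)^2 + 12(j371) + 20 = -137621 + j4452
|N| = √(138000² + 371000²) ≈ 3.9583e+05, ∠N ≈ 69.60°
|D| = √(137621² + 4452²) ≈ 1.3769e+05, ∠D ≈ 178.15°
∠H = 69.60° − 178.15° = -108.55°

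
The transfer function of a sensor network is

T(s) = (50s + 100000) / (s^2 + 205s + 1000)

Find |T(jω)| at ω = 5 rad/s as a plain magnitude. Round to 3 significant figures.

Substitute s = j5:
Numerator: 50(j5) + 100000 = 100000 + j250
Denominator: (j5)^2 + 205(j5) + 1000 = 975 + j1025
|N| = √(100000² + 250²) ≈ 1e+05, ∠N ≈ 0.14°
|D| = √(975² + 1025²) ≈ 1414.7, ∠D ≈ 46.43°
|T| = 1e+05 / 1414.7 ≈ 70.686

70.7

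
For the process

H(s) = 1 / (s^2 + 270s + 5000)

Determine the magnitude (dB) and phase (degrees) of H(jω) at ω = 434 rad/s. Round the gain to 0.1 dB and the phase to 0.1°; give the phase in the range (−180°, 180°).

Substitute s = j434:
Numerator: 1 = 1 + j0
Denominator: (j434)^2 + 270(j434) + 5000 = -183356 + j117180
|N| = √(1² + 0²) ≈ 1, ∠N ≈ 0.00°
|D| = √(183356² + 117180²) ≈ 2.176e+05, ∠D ≈ 147.42°
|H| = 1 / 2.176e+05 ≈ 4.5956e-06
Gain = 20 log₁₀(4.5956e-06) ≈ -106.75 dB
∠H = 0.00° − 147.42° = -147.42°

-106.8 dB, -147.4°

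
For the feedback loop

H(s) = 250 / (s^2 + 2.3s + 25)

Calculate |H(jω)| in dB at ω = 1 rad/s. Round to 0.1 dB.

20.3 dB

At s = jω = j1:
quadratic: (j1)² + 2.3·j1 + 25 = 24 + j2.3 → |·| ≈ 24.11, ∠ ≈ 5.47°
|H| = 250 / 24.11 ≈ 10.369
Gain = 20 log₁₀(10.369) ≈ 20.31 dB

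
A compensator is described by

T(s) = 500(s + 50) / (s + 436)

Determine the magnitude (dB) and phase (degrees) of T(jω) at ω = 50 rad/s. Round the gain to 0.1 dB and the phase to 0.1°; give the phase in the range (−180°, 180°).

At s = jω = j50:
zero (s+50): 50 + j50 → |·| = √(50²+50²) = √5000 ≈ 70.711, ∠ = arctan(50/50) ≈ 45.00°
pole (s+436): 436 + j50 → |·| = √(436²+50²) = √192596 ≈ 438.86, ∠ = arctan(50/436) ≈ 6.54°
|T| = 500 · 70.711 / 438.86 ≈ 80.562
Gain = 20 log₁₀(80.562) ≈ 38.12 dB
∠T = 45.00° − 6.54° = 38.46°

38.1 dB, 38.5°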